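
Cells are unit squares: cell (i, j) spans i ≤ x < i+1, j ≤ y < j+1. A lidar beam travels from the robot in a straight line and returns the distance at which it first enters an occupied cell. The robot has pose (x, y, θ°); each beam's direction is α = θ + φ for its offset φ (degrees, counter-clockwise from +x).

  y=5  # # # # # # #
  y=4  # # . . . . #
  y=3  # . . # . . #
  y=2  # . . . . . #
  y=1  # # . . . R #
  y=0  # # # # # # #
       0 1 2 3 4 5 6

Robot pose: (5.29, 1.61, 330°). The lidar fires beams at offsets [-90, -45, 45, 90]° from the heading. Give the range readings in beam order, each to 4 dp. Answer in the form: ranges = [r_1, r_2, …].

beam 1: φ=-90°, α=240°
  cosα=-0.5000 sinα=-0.8660 | (5,1) | tMaxX 0.5800 tMaxY 0.7044 | tΔX 2.0000 tΔY 1.1547
    t=0.5800 [x] (4,1)
    t=0.7044 [y] (4,0) — stop
  → r_1 = 0.7044
beam 2: φ=-45°, α=285°
  cosα=0.2588 sinα=-0.9659 | (5,1) | tMaxX 2.7432 tMaxY 0.6315 | tΔX 3.8637 tΔY 1.0353
    t=0.6315 [y] (5,0) — stop
  → r_2 = 0.6315
beam 3: φ=45°, α=15°
  cosα=0.9659 sinα=0.2588 | (5,1) | tMaxX 0.7350 tMaxY 1.5068 | tΔX 1.0353 tΔY 3.8637
    t=0.7350 [x] (6,1) — stop
  → r_3 = 0.7350
beam 4: φ=90°, α=60°
  cosα=0.5000 sinα=0.8660 | (5,1) | tMaxX 1.4200 tMaxY 0.4503 | tΔX 2.0000 tΔY 1.1547
    t=0.4503 [y] (5,2)
    t=1.4200 [x] (6,2) — stop
  → r_4 = 1.4200

ranges = [0.7044, 0.6315, 0.7350, 1.4200]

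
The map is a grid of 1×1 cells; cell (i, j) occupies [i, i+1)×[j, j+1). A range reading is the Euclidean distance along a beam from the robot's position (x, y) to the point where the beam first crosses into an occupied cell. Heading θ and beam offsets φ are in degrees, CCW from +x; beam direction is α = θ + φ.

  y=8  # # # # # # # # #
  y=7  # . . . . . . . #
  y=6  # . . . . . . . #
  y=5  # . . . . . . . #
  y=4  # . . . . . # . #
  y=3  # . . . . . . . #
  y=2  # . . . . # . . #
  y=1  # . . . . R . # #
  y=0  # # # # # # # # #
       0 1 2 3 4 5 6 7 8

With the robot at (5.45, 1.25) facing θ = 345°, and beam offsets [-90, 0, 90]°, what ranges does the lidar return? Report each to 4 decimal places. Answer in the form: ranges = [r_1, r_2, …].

beam 1: φ=-90°, α=255°
  dir = (cos 255°, sin 255°) = (-0.2588, -0.9659); from cell (5,1)
  next x-line at t=1.7387, next y-line at t=0.2588; Δt_x=3.8637, Δt_y=1.0353
    y: enter (5,0) at t=0.2588 ← occupied
  → r_1 = 0.2588
beam 2: φ=0°, α=345°
  dir = (cos 345°, sin 345°) = (0.9659, -0.2588); from cell (5,1)
  next x-line at t=0.5694, next y-line at t=0.9659; Δt_x=1.0353, Δt_y=3.8637
    x: enter (6,1) at t=0.5694
    y: enter (6,0) at t=0.9659 ← occupied
  → r_2 = 0.9659
beam 3: φ=90°, α=75°
  dir = (cos 75°, sin 75°) = (0.2588, 0.9659); from cell (5,1)
  next x-line at t=2.1250, next y-line at t=0.7765; Δt_x=3.8637, Δt_y=1.0353
    y: enter (5,2) at t=0.7765 ← occupied
  → r_3 = 0.7765

ranges = [0.2588, 0.9659, 0.7765]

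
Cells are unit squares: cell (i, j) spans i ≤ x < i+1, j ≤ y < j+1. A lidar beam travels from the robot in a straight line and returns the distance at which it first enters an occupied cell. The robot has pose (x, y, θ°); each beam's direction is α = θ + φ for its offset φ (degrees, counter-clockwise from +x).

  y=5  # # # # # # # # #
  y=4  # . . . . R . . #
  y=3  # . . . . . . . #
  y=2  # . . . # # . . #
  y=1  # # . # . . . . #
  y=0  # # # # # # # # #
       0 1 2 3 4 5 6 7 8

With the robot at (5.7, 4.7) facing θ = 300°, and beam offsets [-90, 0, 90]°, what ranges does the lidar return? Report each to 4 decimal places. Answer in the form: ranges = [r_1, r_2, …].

ranges = [5.4000, 4.2724, 0.6000]

beam 1: φ=-90°, α=210°
  d=(-0.8660,-0.5000)  start (5,4)  tX=0.8083 tY=1.4000  stride 1/|dx|=1.1547 1/|dy|=2.0000
    cross x-line → (4,4), t=0.8083
    cross y-line → (4,3), t=1.4000
    cross x-line → (3,3), t=1.9630
    cross x-line → (2,3), t=3.1177
    cross y-line → (2,2), t=3.4000
    cross x-line → (1,2), t=4.2724
    cross y-line → (1,1), t=5.4000 (wall)
  → r_1 = 5.4000
beam 2: φ=0°, α=300°
  d=(0.5000,-0.8660)  start (5,4)  tX=0.6000 tY=0.8083  stride 1/|dx|=2.0000 1/|dy|=1.1547
    cross x-line → (6,4), t=0.6000
    cross y-line → (6,3), t=0.8083
    cross y-line → (6,2), t=1.9630
    cross x-line → (7,2), t=2.6000
    cross y-line → (7,1), t=3.1177
    cross y-line → (7,0), t=4.2724 (wall)
  → r_2 = 4.2724
beam 3: φ=90°, α=30°
  d=(0.8660,0.5000)  start (5,4)  tX=0.3464 tY=0.6000  stride 1/|dx|=1.1547 1/|dy|=2.0000
    cross x-line → (6,4), t=0.3464
    cross y-line → (6,5), t=0.6000 (wall)
  → r_3 = 0.6000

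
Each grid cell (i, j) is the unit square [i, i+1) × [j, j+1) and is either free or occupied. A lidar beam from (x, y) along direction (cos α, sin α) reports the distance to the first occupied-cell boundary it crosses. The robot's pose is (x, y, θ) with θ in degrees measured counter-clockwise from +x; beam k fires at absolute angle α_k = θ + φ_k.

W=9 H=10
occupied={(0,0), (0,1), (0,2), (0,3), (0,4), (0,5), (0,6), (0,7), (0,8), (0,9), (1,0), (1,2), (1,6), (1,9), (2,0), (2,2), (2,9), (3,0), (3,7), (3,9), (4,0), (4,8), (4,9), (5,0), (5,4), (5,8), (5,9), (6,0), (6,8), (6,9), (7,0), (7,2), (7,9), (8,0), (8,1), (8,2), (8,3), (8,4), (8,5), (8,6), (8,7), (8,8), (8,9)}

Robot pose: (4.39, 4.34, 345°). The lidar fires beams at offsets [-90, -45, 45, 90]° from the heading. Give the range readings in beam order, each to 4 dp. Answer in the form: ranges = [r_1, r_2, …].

beam 1: φ=-90°, α=255°
  direction (-0.2588, -0.9659); cell (4,4); t to first gridline: x 1.5068, y 0.3520 (then +3.8637 / +1.0353)
    (4,3) via y @ 0.3520
    (4,2) via y @ 1.3873
    (3,2) via x @ 1.5068
    (3,1) via y @ 2.4225
    (3,0) via y @ 3.4578  # hit
  → r_1 = 3.4578
beam 2: φ=-45°, α=300°
  direction (0.5000, -0.8660); cell (4,4); t to first gridline: x 1.2200, y 0.3926 (then +2.0000 / +1.1547)
    (4,3) via y @ 0.3926
    (5,3) via x @ 1.2200
    (5,2) via y @ 1.5473
    (5,1) via y @ 2.7020
    (6,1) via x @ 3.2200
    (6,0) via y @ 3.8567  # hit
  → r_2 = 3.8567
beam 3: φ=45°, α=30°
  direction (0.8660, 0.5000); cell (4,4); t to first gridline: x 0.7044, y 1.3200 (then +1.1547 / +2.0000)
    (5,4) via x @ 0.7044  # hit
  → r_3 = 0.7044
beam 4: φ=90°, α=75°
  direction (0.2588, 0.9659); cell (4,4); t to first gridline: x 2.3569, y 0.6833 (then +3.8637 / +1.0353)
    (4,5) via y @ 0.6833
    (4,6) via y @ 1.7186
    (5,6) via x @ 2.3569
    (5,7) via y @ 2.7538
    (5,8) via y @ 3.7891  # hit
  → r_4 = 3.7891

ranges = [3.4578, 3.8567, 0.7044, 3.7891]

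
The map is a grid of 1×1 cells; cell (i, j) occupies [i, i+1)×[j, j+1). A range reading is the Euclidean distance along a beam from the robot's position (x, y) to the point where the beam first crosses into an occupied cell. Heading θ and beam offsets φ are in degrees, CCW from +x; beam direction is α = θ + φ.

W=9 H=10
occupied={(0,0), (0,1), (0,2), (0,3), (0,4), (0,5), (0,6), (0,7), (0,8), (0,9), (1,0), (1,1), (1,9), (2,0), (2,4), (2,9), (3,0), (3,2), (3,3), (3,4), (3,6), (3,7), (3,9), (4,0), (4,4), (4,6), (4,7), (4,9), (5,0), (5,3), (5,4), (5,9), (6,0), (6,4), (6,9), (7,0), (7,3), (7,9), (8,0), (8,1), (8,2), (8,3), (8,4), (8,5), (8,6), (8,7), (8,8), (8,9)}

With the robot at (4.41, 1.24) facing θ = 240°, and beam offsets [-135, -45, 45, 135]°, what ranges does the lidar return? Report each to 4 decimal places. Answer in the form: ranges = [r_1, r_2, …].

beam 1: φ=-135°, α=105°
  d=(-0.2588,0.9659)  start (4,1)  tX=1.5841 tY=0.7868  stride 1/|dx|=3.8637 1/|dy|=1.0353
    cross y-line → (4,2), t=0.7868
    cross x-line → (3,2), t=1.5841 (wall)
  → r_1 = 1.5841
beam 2: φ=-45°, α=195°
  d=(-0.9659,-0.2588)  start (4,1)  tX=0.4245 tY=0.9273  stride 1/|dx|=1.0353 1/|dy|=3.8637
    cross x-line → (3,1), t=0.4245
    cross y-line → (3,0), t=0.9273 (wall)
  → r_2 = 0.9273
beam 3: φ=45°, α=285°
  d=(0.2588,-0.9659)  start (4,1)  tX=2.2796 tY=0.2485  stride 1/|dx|=3.8637 1/|dy|=1.0353
    cross y-line → (4,0), t=0.2485 (wall)
  → r_3 = 0.2485
beam 4: φ=135°, α=15°
  d=(0.9659,0.2588)  start (4,1)  tX=0.6108 tY=2.9364  stride 1/|dx|=1.0353 1/|dy|=3.8637
    cross x-line → (5,1), t=0.6108
    cross x-line → (6,1), t=1.6461
    cross x-line → (7,1), t=2.6814
    cross y-line → (7,2), t=2.9364
    cross x-line → (8,2), t=3.7166 (wall)
  → r_4 = 3.7166

ranges = [1.5841, 0.9273, 0.2485, 3.7166]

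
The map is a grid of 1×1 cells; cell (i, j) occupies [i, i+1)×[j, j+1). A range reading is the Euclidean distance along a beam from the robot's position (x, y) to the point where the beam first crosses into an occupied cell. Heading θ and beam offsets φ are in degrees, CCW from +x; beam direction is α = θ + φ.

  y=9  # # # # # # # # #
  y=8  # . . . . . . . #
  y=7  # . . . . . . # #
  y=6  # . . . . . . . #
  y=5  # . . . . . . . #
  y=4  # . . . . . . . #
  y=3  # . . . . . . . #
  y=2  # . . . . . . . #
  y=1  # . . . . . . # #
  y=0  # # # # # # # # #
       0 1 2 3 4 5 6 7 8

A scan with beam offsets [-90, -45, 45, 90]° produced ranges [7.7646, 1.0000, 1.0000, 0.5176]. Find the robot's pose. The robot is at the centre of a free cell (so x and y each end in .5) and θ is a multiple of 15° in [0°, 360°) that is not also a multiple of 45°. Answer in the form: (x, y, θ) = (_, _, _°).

Candidates: 54 free-cell centres × 16 headings = 864 poses. Raycast each; keep the one whose scan matches to 4 dp.
  (3.5, 5.5, 75°): beam 1 = 4.6587 ≠ 7.7646 ✗
  (6.5, 8.5, 285°): beam 1 = 5.6940 ≠ 7.7646 ✗
  (6.5, 6.5, 150°): beam 1 = 1.0000 ≠ 7.7646 ✗
  (6.5, 7.5, 210°): beam 1 = 1.7321 ≠ 7.7646 ✗
  …
  (6.5, 8.5, 345°): r_1=7.7646, r_2=1.0000, r_3=1.0000, r_4=0.5176 — all match ✓
Unique over the lattice → pose = (6.5, 8.5, 345°).

(x, y, θ) = (6.5, 8.5, 345°)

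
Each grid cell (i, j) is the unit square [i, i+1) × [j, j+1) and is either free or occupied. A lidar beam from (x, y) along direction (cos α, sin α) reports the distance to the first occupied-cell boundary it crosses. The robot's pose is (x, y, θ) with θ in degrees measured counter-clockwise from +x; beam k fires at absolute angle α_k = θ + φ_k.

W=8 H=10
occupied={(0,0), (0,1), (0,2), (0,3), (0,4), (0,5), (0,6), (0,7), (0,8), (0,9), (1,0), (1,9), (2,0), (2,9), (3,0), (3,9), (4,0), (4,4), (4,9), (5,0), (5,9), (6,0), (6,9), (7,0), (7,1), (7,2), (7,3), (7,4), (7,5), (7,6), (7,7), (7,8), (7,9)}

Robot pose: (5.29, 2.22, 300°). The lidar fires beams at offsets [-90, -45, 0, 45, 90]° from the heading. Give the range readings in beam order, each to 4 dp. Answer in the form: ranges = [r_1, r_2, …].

ranges = [2.4400, 1.2630, 1.4087, 1.7703, 1.9745]

beam 1: φ=-90°, α=210°
  dir = (cos 210°, sin 210°) = (-0.8660, -0.5000); from cell (5,2)
  next x-line at t=0.3349, next y-line at t=0.4400; Δt_x=1.1547, Δt_y=2.0000
    x: enter (4,2) at t=0.3349
    y: enter (4,1) at t=0.4400
    x: enter (3,1) at t=1.4896
    y: enter (3,0) at t=2.4400 ← occupied
  → r_1 = 2.4400
beam 2: φ=-45°, α=255°
  dir = (cos 255°, sin 255°) = (-0.2588, -0.9659); from cell (5,2)
  next x-line at t=1.1205, next y-line at t=0.2278; Δt_x=3.8637, Δt_y=1.0353
    y: enter (5,1) at t=0.2278
    x: enter (4,1) at t=1.1205
    y: enter (4,0) at t=1.2630 ← occupied
  → r_2 = 1.2630
beam 3: φ=0°, α=300°
  dir = (cos 300°, sin 300°) = (0.5000, -0.8660); from cell (5,2)
  next x-line at t=1.4200, next y-line at t=0.2540; Δt_x=2.0000, Δt_y=1.1547
    y: enter (5,1) at t=0.2540
    y: enter (5,0) at t=1.4087 ← occupied
  → r_3 = 1.4087
beam 4: φ=45°, α=345°
  dir = (cos 345°, sin 345°) = (0.9659, -0.2588); from cell (5,2)
  next x-line at t=0.7350, next y-line at t=0.8500; Δt_x=1.0353, Δt_y=3.8637
    x: enter (6,2) at t=0.7350
    y: enter (6,1) at t=0.8500
    x: enter (7,1) at t=1.7703 ← occupied
  → r_4 = 1.7703
beam 5: φ=90°, α=30°
  dir = (cos 30°, sin 30°) = (0.8660, 0.5000); from cell (5,2)
  next x-line at t=0.8198, next y-line at t=1.5600; Δt_x=1.1547, Δt_y=2.0000
    x: enter (6,2) at t=0.8198
    y: enter (6,3) at t=1.5600
    x: enter (7,3) at t=1.9745 ← occupied
  → r_5 = 1.9745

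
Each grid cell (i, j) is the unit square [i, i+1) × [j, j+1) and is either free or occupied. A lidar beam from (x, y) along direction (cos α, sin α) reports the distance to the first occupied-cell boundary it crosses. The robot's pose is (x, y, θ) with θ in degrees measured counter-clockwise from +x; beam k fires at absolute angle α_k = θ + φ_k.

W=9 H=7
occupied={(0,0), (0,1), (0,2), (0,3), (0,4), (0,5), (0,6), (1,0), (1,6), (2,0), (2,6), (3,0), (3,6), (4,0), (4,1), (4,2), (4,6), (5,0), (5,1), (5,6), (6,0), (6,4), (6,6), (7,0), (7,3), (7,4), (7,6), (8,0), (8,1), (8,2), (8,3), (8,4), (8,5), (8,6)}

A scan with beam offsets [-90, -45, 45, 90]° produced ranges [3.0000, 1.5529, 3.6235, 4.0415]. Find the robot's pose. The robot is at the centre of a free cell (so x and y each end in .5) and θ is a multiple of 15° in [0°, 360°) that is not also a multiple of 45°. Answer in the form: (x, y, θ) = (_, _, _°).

(x, y, θ) = (4.5, 4.5, 120°)

Candidates: 29 free-cell centres × 16 headings = 464 poses. Raycast each; keep the one whose scan matches to 4 dp.
  (3.5, 2.5, 195°): beam 1 = 3.6235 ≠ 3.0000 ✗
  (3.5, 2.5, 240°): beam 1 = 2.8868 ≠ 3.0000 ✗
  (5.5, 3.5, 60°): beam 1 = 2.8868 ≠ 3.0000 ✗
  (4.5, 4.5, 195°): beam 1 = 1.5529 ≠ 3.0000 ✗
  …
  (4.5, 4.5, 120°): r_1=3.0000, r_2=1.5529, r_3=3.6235, r_4=4.0415 — all match ✓
Only this pose fits every beam.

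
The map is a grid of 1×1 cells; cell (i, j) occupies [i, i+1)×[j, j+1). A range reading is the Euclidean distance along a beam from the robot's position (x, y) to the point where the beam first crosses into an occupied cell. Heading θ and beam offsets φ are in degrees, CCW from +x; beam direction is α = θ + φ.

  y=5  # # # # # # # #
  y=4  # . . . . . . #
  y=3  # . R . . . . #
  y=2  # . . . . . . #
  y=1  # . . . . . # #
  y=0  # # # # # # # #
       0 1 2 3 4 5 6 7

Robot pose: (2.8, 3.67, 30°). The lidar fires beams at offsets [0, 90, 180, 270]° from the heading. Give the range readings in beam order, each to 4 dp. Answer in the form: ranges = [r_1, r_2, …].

beam 1: φ=0°, α=30°
  cosα=0.8660 sinα=0.5000 | (2,3) | tMaxX 0.2309 tMaxY 0.6600 | tΔX 1.1547 tΔY 2.0000
    t=0.2309 [x] (3,3)
    t=0.6600 [y] (3,4)
    t=1.3856 [x] (4,4)
    t=2.5403 [x] (5,4)
    t=2.6600 [y] (5,5) — stop
  → r_1 = 2.6600
beam 2: φ=90°, α=120°
  cosα=-0.5000 sinα=0.8660 | (2,3) | tMaxX 1.6000 tMaxY 0.3811 | tΔX 2.0000 tΔY 1.1547
    t=0.3811 [y] (2,4)
    t=1.5358 [y] (2,5) — stop
  → r_2 = 1.5358
beam 3: φ=180°, α=210°
  cosα=-0.8660 sinα=-0.5000 | (2,3) | tMaxX 0.9238 tMaxY 1.3400 | tΔX 1.1547 tΔY 2.0000
    t=0.9238 [x] (1,3)
    t=1.3400 [y] (1,2)
    t=2.0785 [x] (0,2) — stop
  → r_3 = 2.0785
beam 4: φ=270°, α=300°
  cosα=0.5000 sinα=-0.8660 | (2,3) | tMaxX 0.4000 tMaxY 0.7736 | tΔX 2.0000 tΔY 1.1547
    t=0.4000 [x] (3,3)
    t=0.7736 [y] (3,2)
    t=1.9283 [y] (3,1)
    t=2.4000 [x] (4,1)
    t=3.0831 [y] (4,0) — stop
  → r_4 = 3.0831

ranges = [2.6600, 1.5358, 2.0785, 3.0831]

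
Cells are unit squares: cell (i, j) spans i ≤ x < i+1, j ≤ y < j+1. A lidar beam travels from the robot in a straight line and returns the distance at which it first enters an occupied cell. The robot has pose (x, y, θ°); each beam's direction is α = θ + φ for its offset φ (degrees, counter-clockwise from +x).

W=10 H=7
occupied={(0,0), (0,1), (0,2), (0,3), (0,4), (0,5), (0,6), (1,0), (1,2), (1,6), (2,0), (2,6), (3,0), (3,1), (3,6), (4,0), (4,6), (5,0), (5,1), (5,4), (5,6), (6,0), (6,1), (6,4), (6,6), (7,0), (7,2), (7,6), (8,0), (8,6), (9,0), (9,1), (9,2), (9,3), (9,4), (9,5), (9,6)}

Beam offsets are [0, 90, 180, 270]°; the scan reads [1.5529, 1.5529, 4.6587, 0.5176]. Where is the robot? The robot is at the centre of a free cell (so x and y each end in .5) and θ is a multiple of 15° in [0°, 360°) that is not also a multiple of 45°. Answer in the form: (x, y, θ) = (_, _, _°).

The pose lattice has 33·16 = 528 candidates. Test each by forward raycasting.
  (3.5, 5.5, 285°): beam 1 = 4.6587 ≠ 1.5529 ✗
  (4.5, 5.5, 15°): beam 1 = 1.9319 ≠ 1.5529 ✗
  (6.5, 3.5, 75°): beam 1 = 0.5176 ≠ 1.5529 ✗
  …
  (5.5, 2.5, 345°): r_1=1.5529, r_2=1.5529, r_3=4.6587, r_4=0.5176 — all match ✓
No second candidate reproduces the full scan.

(x, y, θ) = (5.5, 2.5, 345°)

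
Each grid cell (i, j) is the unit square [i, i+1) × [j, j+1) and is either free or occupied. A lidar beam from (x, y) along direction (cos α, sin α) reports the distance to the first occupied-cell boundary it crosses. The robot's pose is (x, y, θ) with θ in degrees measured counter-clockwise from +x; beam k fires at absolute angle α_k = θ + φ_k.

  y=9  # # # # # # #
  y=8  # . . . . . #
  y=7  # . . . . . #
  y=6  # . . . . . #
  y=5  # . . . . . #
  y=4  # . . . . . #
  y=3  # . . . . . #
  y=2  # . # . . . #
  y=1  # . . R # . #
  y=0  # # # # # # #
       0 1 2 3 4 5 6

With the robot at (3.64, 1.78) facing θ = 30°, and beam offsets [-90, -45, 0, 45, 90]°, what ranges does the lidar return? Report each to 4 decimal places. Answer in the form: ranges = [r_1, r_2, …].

ranges = [0.7200, 0.3727, 0.4157, 7.4747, 1.2800]

beam 1: φ=-90°, α=300°
  direction (0.5000, -0.8660); cell (3,1); t to first gridline: x 0.7200, y 0.9007 (then +2.0000 / +1.1547)
    (4,1) via x @ 0.7200  # hit
  → r_1 = 0.7200
beam 2: φ=-45°, α=345°
  direction (0.9659, -0.2588); cell (3,1); t to first gridline: x 0.3727, y 3.0137 (then +1.0353 / +3.8637)
    (4,1) via x @ 0.3727  # hit
  → r_2 = 0.3727
beam 3: φ=0°, α=30°
  direction (0.8660, 0.5000); cell (3,1); t to first gridline: x 0.4157, y 0.4400 (then +1.1547 / +2.0000)
    (4,1) via x @ 0.4157  # hit
  → r_3 = 0.4157
beam 4: φ=45°, α=75°
  direction (0.2588, 0.9659); cell (3,1); t to first gridline: x 1.3909, y 0.2278 (then +3.8637 / +1.0353)
    (3,2) via y @ 0.2278
    (3,3) via y @ 1.2630
    (4,3) via x @ 1.3909
    (4,4) via y @ 2.2983
    (4,5) via y @ 3.3336
    (4,6) via y @ 4.3689
    (5,6) via x @ 5.2546
    (5,7) via y @ 5.4041
    (5,8) via y @ 6.4394
    (5,9) via y @ 7.4747  # hit
  → r_4 = 7.4747
beam 5: φ=90°, α=120°
  direction (-0.5000, 0.8660); cell (3,1); t to first gridline: x 1.2800, y 0.2540 (then +2.0000 / +1.1547)
    (3,2) via y @ 0.2540
    (2,2) via x @ 1.2800  # hit
  → r_5 = 1.2800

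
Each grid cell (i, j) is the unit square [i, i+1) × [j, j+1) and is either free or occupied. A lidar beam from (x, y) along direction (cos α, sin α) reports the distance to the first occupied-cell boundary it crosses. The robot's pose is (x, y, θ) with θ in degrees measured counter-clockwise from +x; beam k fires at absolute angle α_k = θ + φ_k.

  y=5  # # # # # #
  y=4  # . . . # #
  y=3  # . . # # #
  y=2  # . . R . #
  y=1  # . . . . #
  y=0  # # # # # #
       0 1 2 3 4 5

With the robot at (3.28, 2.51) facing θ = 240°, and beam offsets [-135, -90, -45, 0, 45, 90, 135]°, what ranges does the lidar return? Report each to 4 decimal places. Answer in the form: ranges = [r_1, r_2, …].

beam 1: φ=-135°, α=105°
  d=(-0.2588,0.9659)  start (3,2)  tX=1.0818 tY=0.5073  stride 1/|dx|=3.8637 1/|dy|=1.0353
    cross y-line → (3,3), t=0.5073 (wall)
  → r_1 = 0.5073
beam 2: φ=-90°, α=150°
  d=(-0.8660,0.5000)  start (3,2)  tX=0.3233 tY=0.9800  stride 1/|dx|=1.1547 1/|dy|=2.0000
    cross x-line → (2,2), t=0.3233
    cross y-line → (2,3), t=0.9800
    cross x-line → (1,3), t=1.4780
    cross x-line → (0,3), t=2.6327 (wall)
  → r_2 = 2.6327
beam 3: φ=-45°, α=195°
  d=(-0.9659,-0.2588)  start (3,2)  tX=0.2899 tY=1.9705  stride 1/|dx|=1.0353 1/|dy|=3.8637
    cross x-line → (2,2), t=0.2899
    cross x-line → (1,2), t=1.3252
    cross y-line → (1,1), t=1.9705
    cross x-line → (0,1), t=2.3604 (wall)
  → r_3 = 2.3604
beam 4: φ=0°, α=240°
  d=(-0.5000,-0.8660)  start (3,2)  tX=0.5600 tY=0.5889  stride 1/|dx|=2.0000 1/|dy|=1.1547
    cross x-line → (2,2), t=0.5600
    cross y-line → (2,1), t=0.5889
    cross y-line → (2,0), t=1.7436 (wall)
  → r_4 = 1.7436
beam 5: φ=45°, α=285°
  d=(0.2588,-0.9659)  start (3,2)  tX=2.7819 tY=0.5280  stride 1/|dx|=3.8637 1/|dy|=1.0353
    cross y-line → (3,1), t=0.5280
    cross y-line → (3,0), t=1.5633 (wall)
  → r_5 = 1.5633
beam 6: φ=90°, α=330°
  d=(0.8660,-0.5000)  start (3,2)  tX=0.8314 tY=1.0200  stride 1/|dx|=1.1547 1/|dy|=2.0000
    cross x-line → (4,2), t=0.8314
    cross y-line → (4,1), t=1.0200
    cross x-line → (5,1), t=1.9861 (wall)
  → r_6 = 1.9861
beam 7: φ=135°, α=15°
  d=(0.9659,0.2588)  start (3,2)  tX=0.7454 tY=1.8932  stride 1/|dx|=1.0353 1/|dy|=3.8637
    cross x-line → (4,2), t=0.7454
    cross x-line → (5,2), t=1.7807 (wall)
  → r_7 = 1.7807

ranges = [0.5073, 2.6327, 2.3604, 1.7436, 1.5633, 1.9861, 1.7807]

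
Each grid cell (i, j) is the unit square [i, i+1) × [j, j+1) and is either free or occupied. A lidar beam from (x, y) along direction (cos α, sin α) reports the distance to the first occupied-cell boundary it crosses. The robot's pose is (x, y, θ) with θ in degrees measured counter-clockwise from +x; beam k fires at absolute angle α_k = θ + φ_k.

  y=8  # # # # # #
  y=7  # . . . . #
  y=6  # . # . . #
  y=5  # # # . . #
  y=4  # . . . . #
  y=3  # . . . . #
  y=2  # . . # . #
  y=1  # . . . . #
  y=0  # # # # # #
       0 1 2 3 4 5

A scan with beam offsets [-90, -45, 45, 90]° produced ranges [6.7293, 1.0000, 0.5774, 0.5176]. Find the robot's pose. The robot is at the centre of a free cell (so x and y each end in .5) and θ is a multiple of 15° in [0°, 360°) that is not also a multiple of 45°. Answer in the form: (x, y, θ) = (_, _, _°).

(x, y, θ) = (4.5, 1.5, 195°)

The pose lattice has 24·16 = 384 candidates. Test each by forward raycasting.
  (2.5, 4.5, 255°): beam 1 = 1.5529 ≠ 6.7293 ✗
  (4.5, 5.5, 195°): beam 1 = 2.5882 ≠ 6.7293 ✗
  (4.5, 4.5, 240°): beam 1 = 1.7321 ≠ 6.7293 ✗
  (2.5, 7.5, 150°): beam 1 = 0.5774 ≠ 6.7293 ✗
  …
  (4.5, 1.5, 195°): r_1=6.7293, r_2=1.0000, r_3=0.5774, r_4=0.5176 — all match ✓
Only this pose fits every beam.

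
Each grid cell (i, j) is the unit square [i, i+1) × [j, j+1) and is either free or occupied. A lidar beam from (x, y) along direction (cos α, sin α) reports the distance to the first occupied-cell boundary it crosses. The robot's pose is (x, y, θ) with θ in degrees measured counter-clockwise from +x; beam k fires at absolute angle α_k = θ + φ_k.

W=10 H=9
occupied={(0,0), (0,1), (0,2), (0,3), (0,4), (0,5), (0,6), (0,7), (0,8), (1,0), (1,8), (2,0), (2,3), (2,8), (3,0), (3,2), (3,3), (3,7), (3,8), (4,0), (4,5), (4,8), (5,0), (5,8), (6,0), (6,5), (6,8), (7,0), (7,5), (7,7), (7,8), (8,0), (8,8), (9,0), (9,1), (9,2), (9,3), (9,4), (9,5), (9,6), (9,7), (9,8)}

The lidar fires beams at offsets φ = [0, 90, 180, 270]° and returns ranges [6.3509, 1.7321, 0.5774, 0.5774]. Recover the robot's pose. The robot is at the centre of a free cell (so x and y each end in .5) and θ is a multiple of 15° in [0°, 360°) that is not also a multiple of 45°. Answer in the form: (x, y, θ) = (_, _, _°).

(x, y, θ) = (6.5, 7.5, 210°)

Candidates: 48 free-cell centres × 16 headings = 768 poses. Raycast each; keep the one whose scan matches to 4 dp.
  (4.5, 3.5, 120°): beam 1 = 5.1962 ≠ 6.3509 ✗
  (3.5, 4.5, 345°): beam 1 = 5.6940 ≠ 6.3509 ✗
  (7.5, 6.5, 150°): beam 1 = 3.0000 ≠ 6.3509 ✗
  (5.5, 6.5, 60°): beam 1 = 1.7321 ≠ 6.3509 ✗
  …
  (6.5, 7.5, 210°): r_1=6.3509, r_2=1.7321, r_3=0.5774, r_4=0.5774 — all match ✓
Only this pose fits every beam.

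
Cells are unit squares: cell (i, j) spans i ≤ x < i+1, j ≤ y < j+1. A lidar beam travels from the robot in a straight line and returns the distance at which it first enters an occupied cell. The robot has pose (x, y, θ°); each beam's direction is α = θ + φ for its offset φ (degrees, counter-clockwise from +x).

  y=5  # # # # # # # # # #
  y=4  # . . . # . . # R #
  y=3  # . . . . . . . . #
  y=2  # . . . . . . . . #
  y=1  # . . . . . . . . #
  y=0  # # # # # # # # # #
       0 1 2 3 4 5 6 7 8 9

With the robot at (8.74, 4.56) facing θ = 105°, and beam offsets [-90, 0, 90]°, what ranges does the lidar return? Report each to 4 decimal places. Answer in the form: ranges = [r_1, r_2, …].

beam 1: φ=-90°, α=15°
  dir = (cos 15°, sin 15°) = (0.9659, 0.2588); from cell (8,4)
  next x-line at t=0.2692, next y-line at t=1.7000; Δt_x=1.0353, Δt_y=3.8637
    x: enter (9,4) at t=0.2692 ← occupied
  → r_1 = 0.2692
beam 2: φ=0°, α=105°
  dir = (cos 105°, sin 105°) = (-0.2588, 0.9659); from cell (8,4)
  next x-line at t=2.8591, next y-line at t=0.4555; Δt_x=3.8637, Δt_y=1.0353
    y: enter (8,5) at t=0.4555 ← occupied
  → r_2 = 0.4555
beam 3: φ=90°, α=195°
  dir = (cos 195°, sin 195°) = (-0.9659, -0.2588); from cell (8,4)
  next x-line at t=0.7661, next y-line at t=2.1637; Δt_x=1.0353, Δt_y=3.8637
    x: enter (7,4) at t=0.7661 ← occupied
  → r_3 = 0.7661

ranges = [0.2692, 0.4555, 0.7661]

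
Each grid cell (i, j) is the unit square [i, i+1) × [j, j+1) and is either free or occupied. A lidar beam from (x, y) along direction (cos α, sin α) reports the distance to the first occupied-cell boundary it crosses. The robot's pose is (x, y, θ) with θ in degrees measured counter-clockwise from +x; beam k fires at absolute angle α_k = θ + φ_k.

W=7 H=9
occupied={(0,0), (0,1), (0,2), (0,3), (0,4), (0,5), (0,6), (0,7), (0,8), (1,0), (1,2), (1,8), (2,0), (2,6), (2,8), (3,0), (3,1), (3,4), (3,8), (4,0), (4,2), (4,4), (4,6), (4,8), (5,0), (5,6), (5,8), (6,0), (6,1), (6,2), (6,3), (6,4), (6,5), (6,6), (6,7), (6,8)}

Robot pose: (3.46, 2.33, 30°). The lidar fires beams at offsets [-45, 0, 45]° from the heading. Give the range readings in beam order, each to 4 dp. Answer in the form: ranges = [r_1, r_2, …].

ranges = [0.5590, 0.6235, 1.7289]

beam 1: φ=-45°, α=345°
  dir = (cos 345°, sin 345°) = (0.9659, -0.2588); from cell (3,2)
  next x-line at t=0.5590, next y-line at t=1.2750; Δt_x=1.0353, Δt_y=3.8637
    x: enter (4,2) at t=0.5590 ← occupied
  → r_1 = 0.5590
beam 2: φ=0°, α=30°
  dir = (cos 30°, sin 30°) = (0.8660, 0.5000); from cell (3,2)
  next x-line at t=0.6235, next y-line at t=1.3400; Δt_x=1.1547, Δt_y=2.0000
    x: enter (4,2) at t=0.6235 ← occupied
  → r_2 = 0.6235
beam 3: φ=45°, α=75°
  dir = (cos 75°, sin 75°) = (0.2588, 0.9659); from cell (3,2)
  next x-line at t=2.0864, next y-line at t=0.6936; Δt_x=3.8637, Δt_y=1.0353
    y: enter (3,3) at t=0.6936
    y: enter (3,4) at t=1.7289 ← occupied
  → r_3 = 1.7289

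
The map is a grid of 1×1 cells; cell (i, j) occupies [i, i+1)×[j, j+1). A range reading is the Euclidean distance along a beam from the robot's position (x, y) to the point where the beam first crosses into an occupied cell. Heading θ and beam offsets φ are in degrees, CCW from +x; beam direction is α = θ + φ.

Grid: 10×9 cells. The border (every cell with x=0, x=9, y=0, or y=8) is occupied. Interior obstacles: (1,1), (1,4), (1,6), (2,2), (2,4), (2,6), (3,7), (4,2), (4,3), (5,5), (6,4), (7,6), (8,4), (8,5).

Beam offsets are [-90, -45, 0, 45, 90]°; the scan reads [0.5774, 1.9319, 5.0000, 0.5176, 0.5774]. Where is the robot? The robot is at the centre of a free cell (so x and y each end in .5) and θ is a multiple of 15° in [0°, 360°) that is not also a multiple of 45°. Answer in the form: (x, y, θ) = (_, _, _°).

The pose lattice has 42·16 = 672 candidates. Test each by forward raycasting.
  (6.5, 1.5, 255°): beam 1 = 1.9319 ≠ 0.5774 ✗
  (4.5, 5.5, 30°): beam 1 = 5.1962 ≠ 0.5774 ✗
  (8.5, 1.5, 240°): beam 1 = 4.0415 ≠ 0.5774 ✗
  …
  (4.5, 1.5, 30°): r_1=0.5774, r_2=1.9319, r_3=5.0000, r_4=0.5176, r_5=0.5774 — all match ✓
No second candidate reproduces the full scan.

(x, y, θ) = (4.5, 1.5, 30°)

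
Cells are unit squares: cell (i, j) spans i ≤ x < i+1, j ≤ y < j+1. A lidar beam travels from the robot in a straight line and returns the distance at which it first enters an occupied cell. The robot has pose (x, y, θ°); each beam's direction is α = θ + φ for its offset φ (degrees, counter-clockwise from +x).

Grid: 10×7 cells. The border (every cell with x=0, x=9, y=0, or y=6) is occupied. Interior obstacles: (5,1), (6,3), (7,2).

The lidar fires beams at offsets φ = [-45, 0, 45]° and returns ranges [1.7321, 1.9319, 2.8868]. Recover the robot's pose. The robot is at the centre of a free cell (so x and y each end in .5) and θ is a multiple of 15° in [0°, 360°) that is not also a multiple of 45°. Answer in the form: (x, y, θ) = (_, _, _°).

(x, y, θ) = (3.5, 2.5, 345°)

The pose lattice has 37·16 = 592 candidates. Test each by forward raycasting.
  (8.5, 5.5, 105°): beam 1 = 0.5774 ≠ 1.7321 ✗
  (7.5, 4.5, 285°): beam 1 = 1.0000 ≠ 1.7321 ✗
  (1.5, 3.5, 255°): beam 1 = 0.5774 ≠ 1.7321 ✗
  …
  (3.5, 2.5, 345°): r_1=1.7321, r_2=1.9319, r_3=2.8868 — all match ✓
Unique over the lattice → pose = (3.5, 2.5, 345°).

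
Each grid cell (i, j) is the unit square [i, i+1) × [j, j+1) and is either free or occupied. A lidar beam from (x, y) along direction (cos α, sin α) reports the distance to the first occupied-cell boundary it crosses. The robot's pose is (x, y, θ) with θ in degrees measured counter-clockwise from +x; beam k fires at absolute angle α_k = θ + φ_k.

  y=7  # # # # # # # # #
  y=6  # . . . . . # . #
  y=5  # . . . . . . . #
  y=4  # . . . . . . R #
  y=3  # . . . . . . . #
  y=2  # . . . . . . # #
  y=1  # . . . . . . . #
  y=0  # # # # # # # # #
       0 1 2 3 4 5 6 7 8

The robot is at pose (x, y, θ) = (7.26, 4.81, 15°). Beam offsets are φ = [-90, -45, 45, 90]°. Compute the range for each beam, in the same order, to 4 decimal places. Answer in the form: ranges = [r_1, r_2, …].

beam 1: φ=-90°, α=285°
  dir = (cos 285°, sin 285°) = (0.2588, -0.9659); from cell (7,4)
  next x-line at t=2.8591, next y-line at t=0.8386; Δt_x=3.8637, Δt_y=1.0353
    y: enter (7,3) at t=0.8386
    y: enter (7,2) at t=1.8738 ← occupied
  → r_1 = 1.8738
beam 2: φ=-45°, α=330°
  dir = (cos 330°, sin 330°) = (0.8660, -0.5000); from cell (7,4)
  next x-line at t=0.8545, next y-line at t=1.6200; Δt_x=1.1547, Δt_y=2.0000
    x: enter (8,4) at t=0.8545 ← occupied
  → r_2 = 0.8545
beam 3: φ=45°, α=60°
  dir = (cos 60°, sin 60°) = (0.5000, 0.8660); from cell (7,4)
  next x-line at t=1.4800, next y-line at t=0.2194; Δt_x=2.0000, Δt_y=1.1547
    y: enter (7,5) at t=0.2194
    y: enter (7,6) at t=1.3741
    x: enter (8,6) at t=1.4800 ← occupied
  → r_3 = 1.4800
beam 4: φ=90°, α=105°
  dir = (cos 105°, sin 105°) = (-0.2588, 0.9659); from cell (7,4)
  next x-line at t=1.0046, next y-line at t=0.1967; Δt_x=3.8637, Δt_y=1.0353
    y: enter (7,5) at t=0.1967
    x: enter (6,5) at t=1.0046
    y: enter (6,6) at t=1.2320 ← occupied
  → r_4 = 1.2320

ranges = [1.8738, 0.8545, 1.4800, 1.2320]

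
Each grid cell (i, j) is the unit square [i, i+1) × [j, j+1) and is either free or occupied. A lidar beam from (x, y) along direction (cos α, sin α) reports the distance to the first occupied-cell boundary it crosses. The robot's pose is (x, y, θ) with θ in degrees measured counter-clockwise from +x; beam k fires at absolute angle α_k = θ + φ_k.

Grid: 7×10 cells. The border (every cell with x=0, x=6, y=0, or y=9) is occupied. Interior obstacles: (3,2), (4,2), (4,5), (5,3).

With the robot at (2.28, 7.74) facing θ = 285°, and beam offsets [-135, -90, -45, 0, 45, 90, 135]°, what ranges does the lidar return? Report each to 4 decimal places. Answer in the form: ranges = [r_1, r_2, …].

ranges = [1.4780, 1.3252, 2.5600, 4.9072, 4.2955, 3.8512, 1.4549]

beam 1: φ=-135°, α=150°
  dir = (cos 150°, sin 150°) = (-0.8660, 0.5000); from cell (2,7)
  next x-line at t=0.3233, next y-line at t=0.5200; Δt_x=1.1547, Δt_y=2.0000
    x: enter (1,7) at t=0.3233
    y: enter (1,8) at t=0.5200
    x: enter (0,8) at t=1.4780 ← occupied
  → r_1 = 1.4780
beam 2: φ=-90°, α=195°
  dir = (cos 195°, sin 195°) = (-0.9659, -0.2588); from cell (2,7)
  next x-line at t=0.2899, next y-line at t=2.8591; Δt_x=1.0353, Δt_y=3.8637
    x: enter (1,7) at t=0.2899
    x: enter (0,7) at t=1.3252 ← occupied
  → r_2 = 1.3252
beam 3: φ=-45°, α=240°
  dir = (cos 240°, sin 240°) = (-0.5000, -0.8660); from cell (2,7)
  next x-line at t=0.5600, next y-line at t=0.8545; Δt_x=2.0000, Δt_y=1.1547
    x: enter (1,7) at t=0.5600
    y: enter (1,6) at t=0.8545
    y: enter (1,5) at t=2.0092
    x: enter (0,5) at t=2.5600 ← occupied
  → r_3 = 2.5600
beam 4: φ=0°, α=285°
  dir = (cos 285°, sin 285°) = (0.2588, -0.9659); from cell (2,7)
  next x-line at t=2.7819, next y-line at t=0.7661; Δt_x=3.8637, Δt_y=1.0353
    y: enter (2,6) at t=0.7661
    y: enter (2,5) at t=1.8014
    x: enter (3,5) at t=2.7819
    y: enter (3,4) at t=2.8367
    y: enter (3,3) at t=3.8719
    y: enter (3,2) at t=4.9072 ← occupied
  → r_4 = 4.9072
beam 5: φ=45°, α=330°
  dir = (cos 330°, sin 330°) = (0.8660, -0.5000); from cell (2,7)
  next x-line at t=0.8314, next y-line at t=1.4800; Δt_x=1.1547, Δt_y=2.0000
    x: enter (3,7) at t=0.8314
    y: enter (3,6) at t=1.4800
    x: enter (4,6) at t=1.9861
    x: enter (5,6) at t=3.1408
    y: enter (5,5) at t=3.4800
    x: enter (6,5) at t=4.2955 ← occupied
  → r_5 = 4.2955
beam 6: φ=90°, α=15°
  dir = (cos 15°, sin 15°) = (0.9659, 0.2588); from cell (2,7)
  next x-line at t=0.7454, next y-line at t=1.0046; Δt_x=1.0353, Δt_y=3.8637
    x: enter (3,7) at t=0.7454
    y: enter (3,8) at t=1.0046
    x: enter (4,8) at t=1.7807
    x: enter (5,8) at t=2.8160
    x: enter (6,8) at t=3.8512 ← occupied
  → r_6 = 3.8512
beam 7: φ=135°, α=60°
  dir = (cos 60°, sin 60°) = (0.5000, 0.8660); from cell (2,7)
  next x-line at t=1.4400, next y-line at t=0.3002; Δt_x=2.0000, Δt_y=1.1547
    y: enter (2,8) at t=0.3002
    x: enter (3,8) at t=1.4400
    y: enter (3,9) at t=1.4549 ← occupied
  → r_7 = 1.4549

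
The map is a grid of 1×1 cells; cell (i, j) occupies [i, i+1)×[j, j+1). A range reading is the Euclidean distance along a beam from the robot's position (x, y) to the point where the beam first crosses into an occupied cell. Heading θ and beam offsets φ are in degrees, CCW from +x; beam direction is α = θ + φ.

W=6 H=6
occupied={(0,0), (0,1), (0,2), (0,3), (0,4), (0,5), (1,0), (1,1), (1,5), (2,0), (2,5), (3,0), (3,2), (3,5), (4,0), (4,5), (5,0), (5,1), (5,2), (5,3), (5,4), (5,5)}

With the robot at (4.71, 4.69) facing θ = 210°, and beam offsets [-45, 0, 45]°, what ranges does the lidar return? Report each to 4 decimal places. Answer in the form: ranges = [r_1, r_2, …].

ranges = [1.1977, 4.2839, 2.7432]

beam 1: φ=-45°, α=165°
  dir = (cos 165°, sin 165°) = (-0.9659, 0.2588); from cell (4,4)
  next x-line at t=0.7350, next y-line at t=1.1977; Δt_x=1.0353, Δt_y=3.8637
    x: enter (3,4) at t=0.7350
    y: enter (3,5) at t=1.1977 ← occupied
  → r_1 = 1.1977
beam 2: φ=0°, α=210°
  dir = (cos 210°, sin 210°) = (-0.8660, -0.5000); from cell (4,4)
  next x-line at t=0.8198, next y-line at t=1.3800; Δt_x=1.1547, Δt_y=2.0000
    x: enter (3,4) at t=0.8198
    y: enter (3,3) at t=1.3800
    x: enter (2,3) at t=1.9745
    x: enter (1,3) at t=3.1292
    y: enter (1,2) at t=3.3800
    x: enter (0,2) at t=4.2839 ← occupied
  → r_2 = 4.2839
beam 3: φ=45°, α=255°
  dir = (cos 255°, sin 255°) = (-0.2588, -0.9659); from cell (4,4)
  next x-line at t=2.7432, next y-line at t=0.7143; Δt_x=3.8637, Δt_y=1.0353
    y: enter (4,3) at t=0.7143
    y: enter (4,2) at t=1.7496
    x: enter (3,2) at t=2.7432 ← occupied
  → r_3 = 2.7432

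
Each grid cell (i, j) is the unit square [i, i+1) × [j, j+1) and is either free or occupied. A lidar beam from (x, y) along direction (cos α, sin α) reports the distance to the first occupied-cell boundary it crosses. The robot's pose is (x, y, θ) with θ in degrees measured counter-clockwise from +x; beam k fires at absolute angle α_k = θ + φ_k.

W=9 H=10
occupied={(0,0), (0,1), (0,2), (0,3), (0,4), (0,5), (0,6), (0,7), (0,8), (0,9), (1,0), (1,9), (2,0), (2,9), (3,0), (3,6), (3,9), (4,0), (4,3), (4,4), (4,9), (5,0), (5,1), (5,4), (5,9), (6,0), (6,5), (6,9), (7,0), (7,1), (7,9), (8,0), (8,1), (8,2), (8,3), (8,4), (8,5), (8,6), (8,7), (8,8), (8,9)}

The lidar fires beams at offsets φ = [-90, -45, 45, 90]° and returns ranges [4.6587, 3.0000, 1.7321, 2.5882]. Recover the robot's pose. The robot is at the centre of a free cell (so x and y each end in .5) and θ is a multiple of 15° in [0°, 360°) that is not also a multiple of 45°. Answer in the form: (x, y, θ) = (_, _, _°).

Candidates: 49 free-cell centres × 16 headings = 784 poses. Raycast each; keep the one whose scan matches to 4 dp.
  (4.5, 7.5, 330°): beam 1 = 1.0000 ≠ 4.6587 ✗
  (6.5, 2.5, 300°): beam 1 = 1.0000 ≠ 4.6587 ✗
  (2.5, 4.5, 150°): beam 1 = 1.7321 ≠ 4.6587 ✗
  (4.5, 6.5, 195°): beam 1 = 2.5882 ≠ 4.6587 ✗
  …
  (3.5, 7.5, 75°): r_1=4.6587, r_2=3.0000, r_3=1.7321, r_4=2.5882 — all match ✓
Only this pose fits every beam.

(x, y, θ) = (3.5, 7.5, 75°)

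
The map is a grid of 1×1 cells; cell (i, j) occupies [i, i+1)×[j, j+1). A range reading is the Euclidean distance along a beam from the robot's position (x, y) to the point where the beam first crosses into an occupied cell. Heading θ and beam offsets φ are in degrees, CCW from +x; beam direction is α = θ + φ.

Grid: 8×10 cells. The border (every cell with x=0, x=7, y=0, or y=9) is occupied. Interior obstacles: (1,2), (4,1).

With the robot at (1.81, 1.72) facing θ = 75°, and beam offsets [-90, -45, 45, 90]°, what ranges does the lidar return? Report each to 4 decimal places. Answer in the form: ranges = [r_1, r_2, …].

ranges = [2.2673, 5.9929, 0.3233, 0.8386]

beam 1: φ=-90°, α=345°
  direction (0.9659, -0.2588); cell (1,1); t to first gridline: x 0.1967, y 2.7819 (then +1.0353 / +3.8637)
    (2,1) via x @ 0.1967
    (3,1) via x @ 1.2320
    (4,1) via x @ 2.2673  # hit
  → r_1 = 2.2673
beam 2: φ=-45°, α=30°
  direction (0.8660, 0.5000); cell (1,1); t to first gridline: x 0.2194, y 0.5600 (then +1.1547 / +2.0000)
    (2,1) via x @ 0.2194
    (2,2) via y @ 0.5600
    (3,2) via x @ 1.3741
    (4,2) via x @ 2.5288
    (4,3) via y @ 2.5600
    (5,3) via x @ 3.6835
    (5,4) via y @ 4.5600
    (6,4) via x @ 4.8382
    (7,4) via x @ 5.9929  # hit
  → r_2 = 5.9929
beam 3: φ=45°, α=120°
  direction (-0.5000, 0.8660); cell (1,1); t to first gridline: x 1.6200, y 0.3233 (then +2.0000 / +1.1547)
    (1,2) via y @ 0.3233  # hit
  → r_3 = 0.3233
beam 4: φ=90°, α=165°
  direction (-0.9659, 0.2588); cell (1,1); t to first gridline: x 0.8386, y 1.0818 (then +1.0353 / +3.8637)
    (0,1) via x @ 0.8386  # hit
  → r_4 = 0.8386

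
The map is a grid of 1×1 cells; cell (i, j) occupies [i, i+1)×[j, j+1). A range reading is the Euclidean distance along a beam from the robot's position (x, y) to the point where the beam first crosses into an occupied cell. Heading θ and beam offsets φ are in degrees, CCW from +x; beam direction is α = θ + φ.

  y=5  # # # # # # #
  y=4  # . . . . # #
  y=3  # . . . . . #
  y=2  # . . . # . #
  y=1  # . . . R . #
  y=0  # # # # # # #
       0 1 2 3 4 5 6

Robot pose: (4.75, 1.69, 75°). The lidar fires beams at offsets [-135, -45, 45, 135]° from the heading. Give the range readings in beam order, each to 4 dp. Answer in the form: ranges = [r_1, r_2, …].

ranges = [0.7967, 1.4434, 0.3580, 1.3800]

beam 1: φ=-135°, α=300°
  cosα=0.5000 sinα=-0.8660 | (4,1) | tMaxX 0.5000 tMaxY 0.7967 | tΔX 2.0000 tΔY 1.1547
    t=0.5000 [x] (5,1)
    t=0.7967 [y] (5,0) — stop
  → r_1 = 0.7967
beam 2: φ=-45°, α=30°
  cosα=0.8660 sinα=0.5000 | (4,1) | tMaxX 0.2887 tMaxY 0.6200 | tΔX 1.1547 tΔY 2.0000
    t=0.2887 [x] (5,1)
    t=0.6200 [y] (5,2)
    t=1.4434 [x] (6,2) — stop
  → r_2 = 1.4434
beam 3: φ=45°, α=120°
  cosα=-0.5000 sinα=0.8660 | (4,1) | tMaxX 1.5000 tMaxY 0.3580 | tΔX 2.0000 tΔY 1.1547
    t=0.3580 [y] (4,2) — stop
  → r_3 = 0.3580
beam 4: φ=135°, α=210°
  cosα=-0.8660 sinα=-0.5000 | (4,1) | tMaxX 0.8660 tMaxY 1.3800 | tΔX 1.1547 tΔY 2.0000
    t=0.8660 [x] (3,1)
    t=1.3800 [y] (3,0) — stop
  → r_4 = 1.3800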